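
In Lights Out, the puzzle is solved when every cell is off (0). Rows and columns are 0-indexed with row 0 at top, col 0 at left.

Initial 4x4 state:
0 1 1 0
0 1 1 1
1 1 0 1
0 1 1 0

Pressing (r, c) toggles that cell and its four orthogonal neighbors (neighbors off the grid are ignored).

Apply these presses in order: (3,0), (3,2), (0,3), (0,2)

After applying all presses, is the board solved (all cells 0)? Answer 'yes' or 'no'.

Answer: no

Derivation:
After press 1 at (3,0):
0 1 1 0
0 1 1 1
0 1 0 1
1 0 1 0

After press 2 at (3,2):
0 1 1 0
0 1 1 1
0 1 1 1
1 1 0 1

After press 3 at (0,3):
0 1 0 1
0 1 1 0
0 1 1 1
1 1 0 1

After press 4 at (0,2):
0 0 1 0
0 1 0 0
0 1 1 1
1 1 0 1

Lights still on: 8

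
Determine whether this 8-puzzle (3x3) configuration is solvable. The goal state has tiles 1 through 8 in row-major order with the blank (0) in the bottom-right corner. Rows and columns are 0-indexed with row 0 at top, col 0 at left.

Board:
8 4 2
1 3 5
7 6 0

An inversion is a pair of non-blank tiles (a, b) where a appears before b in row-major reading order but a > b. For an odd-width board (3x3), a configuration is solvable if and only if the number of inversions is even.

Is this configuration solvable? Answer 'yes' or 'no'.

Answer: yes

Derivation:
Inversions (pairs i<j in row-major order where tile[i] > tile[j] > 0): 12
12 is even, so the puzzle is solvable.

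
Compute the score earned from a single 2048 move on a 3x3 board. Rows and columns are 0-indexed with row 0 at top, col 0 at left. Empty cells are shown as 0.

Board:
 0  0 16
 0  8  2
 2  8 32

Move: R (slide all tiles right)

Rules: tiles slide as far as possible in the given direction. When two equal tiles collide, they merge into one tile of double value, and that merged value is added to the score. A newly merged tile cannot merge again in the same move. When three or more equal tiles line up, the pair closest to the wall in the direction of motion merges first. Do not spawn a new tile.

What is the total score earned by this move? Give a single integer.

Slide right:
row 0: [0, 0, 16] -> [0, 0, 16]  score +0 (running 0)
row 1: [0, 8, 2] -> [0, 8, 2]  score +0 (running 0)
row 2: [2, 8, 32] -> [2, 8, 32]  score +0 (running 0)
Board after move:
 0  0 16
 0  8  2
 2  8 32

Answer: 0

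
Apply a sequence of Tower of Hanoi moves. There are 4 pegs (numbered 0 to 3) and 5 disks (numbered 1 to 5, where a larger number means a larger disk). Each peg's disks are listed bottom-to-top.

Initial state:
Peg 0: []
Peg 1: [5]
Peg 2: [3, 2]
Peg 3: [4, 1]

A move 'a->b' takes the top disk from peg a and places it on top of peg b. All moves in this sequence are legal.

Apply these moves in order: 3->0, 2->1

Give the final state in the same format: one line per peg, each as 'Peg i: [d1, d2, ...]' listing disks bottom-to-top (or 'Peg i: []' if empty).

Answer: Peg 0: [1]
Peg 1: [5, 2]
Peg 2: [3]
Peg 3: [4]

Derivation:
After move 1 (3->0):
Peg 0: [1]
Peg 1: [5]
Peg 2: [3, 2]
Peg 3: [4]

After move 2 (2->1):
Peg 0: [1]
Peg 1: [5, 2]
Peg 2: [3]
Peg 3: [4]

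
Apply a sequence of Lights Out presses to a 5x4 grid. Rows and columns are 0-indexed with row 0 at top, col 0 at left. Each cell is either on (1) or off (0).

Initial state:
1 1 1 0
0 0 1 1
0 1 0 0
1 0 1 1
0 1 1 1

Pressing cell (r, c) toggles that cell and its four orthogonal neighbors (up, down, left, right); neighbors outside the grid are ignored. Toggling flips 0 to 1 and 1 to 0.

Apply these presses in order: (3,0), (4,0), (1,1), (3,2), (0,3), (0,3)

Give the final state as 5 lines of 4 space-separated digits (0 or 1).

Answer: 1 0 1 0
1 1 0 1
1 0 1 0
1 0 0 0
0 0 0 1

Derivation:
After press 1 at (3,0):
1 1 1 0
0 0 1 1
1 1 0 0
0 1 1 1
1 1 1 1

After press 2 at (4,0):
1 1 1 0
0 0 1 1
1 1 0 0
1 1 1 1
0 0 1 1

After press 3 at (1,1):
1 0 1 0
1 1 0 1
1 0 0 0
1 1 1 1
0 0 1 1

After press 4 at (3,2):
1 0 1 0
1 1 0 1
1 0 1 0
1 0 0 0
0 0 0 1

After press 5 at (0,3):
1 0 0 1
1 1 0 0
1 0 1 0
1 0 0 0
0 0 0 1

After press 6 at (0,3):
1 0 1 0
1 1 0 1
1 0 1 0
1 0 0 0
0 0 0 1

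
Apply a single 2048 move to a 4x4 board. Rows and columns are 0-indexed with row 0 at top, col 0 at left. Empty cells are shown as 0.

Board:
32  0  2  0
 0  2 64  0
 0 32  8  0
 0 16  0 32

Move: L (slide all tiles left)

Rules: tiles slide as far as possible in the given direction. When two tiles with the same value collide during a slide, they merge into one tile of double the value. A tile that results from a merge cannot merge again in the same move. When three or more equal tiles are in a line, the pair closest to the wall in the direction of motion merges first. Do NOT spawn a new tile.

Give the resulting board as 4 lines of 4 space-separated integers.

Slide left:
row 0: [32, 0, 2, 0] -> [32, 2, 0, 0]
row 1: [0, 2, 64, 0] -> [2, 64, 0, 0]
row 2: [0, 32, 8, 0] -> [32, 8, 0, 0]
row 3: [0, 16, 0, 32] -> [16, 32, 0, 0]

Answer: 32  2  0  0
 2 64  0  0
32  8  0  0
16 32  0  0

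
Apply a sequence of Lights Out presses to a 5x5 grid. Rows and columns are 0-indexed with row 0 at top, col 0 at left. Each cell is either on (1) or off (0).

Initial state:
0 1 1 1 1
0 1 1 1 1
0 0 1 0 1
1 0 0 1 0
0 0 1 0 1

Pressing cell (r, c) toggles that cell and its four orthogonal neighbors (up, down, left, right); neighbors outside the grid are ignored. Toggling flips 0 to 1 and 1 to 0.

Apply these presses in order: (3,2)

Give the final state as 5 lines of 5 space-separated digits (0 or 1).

Answer: 0 1 1 1 1
0 1 1 1 1
0 0 0 0 1
1 1 1 0 0
0 0 0 0 1

Derivation:
After press 1 at (3,2):
0 1 1 1 1
0 1 1 1 1
0 0 0 0 1
1 1 1 0 0
0 0 0 0 1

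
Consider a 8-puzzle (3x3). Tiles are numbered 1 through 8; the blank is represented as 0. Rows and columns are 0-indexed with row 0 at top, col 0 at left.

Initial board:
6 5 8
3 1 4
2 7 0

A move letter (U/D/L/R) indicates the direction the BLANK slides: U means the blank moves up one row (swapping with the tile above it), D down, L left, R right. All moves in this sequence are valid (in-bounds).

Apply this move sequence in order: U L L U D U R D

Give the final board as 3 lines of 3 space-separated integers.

After move 1 (U):
6 5 8
3 1 0
2 7 4

After move 2 (L):
6 5 8
3 0 1
2 7 4

After move 3 (L):
6 5 8
0 3 1
2 7 4

After move 4 (U):
0 5 8
6 3 1
2 7 4

After move 5 (D):
6 5 8
0 3 1
2 7 4

After move 6 (U):
0 5 8
6 3 1
2 7 4

After move 7 (R):
5 0 8
6 3 1
2 7 4

After move 8 (D):
5 3 8
6 0 1
2 7 4

Answer: 5 3 8
6 0 1
2 7 4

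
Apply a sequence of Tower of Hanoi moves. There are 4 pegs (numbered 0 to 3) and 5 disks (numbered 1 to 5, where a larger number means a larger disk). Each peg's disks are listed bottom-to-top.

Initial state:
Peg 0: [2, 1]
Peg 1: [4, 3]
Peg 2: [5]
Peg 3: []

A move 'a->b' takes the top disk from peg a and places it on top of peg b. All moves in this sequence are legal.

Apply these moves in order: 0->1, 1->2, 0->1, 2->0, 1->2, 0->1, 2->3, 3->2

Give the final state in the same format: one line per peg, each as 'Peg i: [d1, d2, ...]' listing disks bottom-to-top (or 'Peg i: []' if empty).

Answer: Peg 0: []
Peg 1: [4, 3, 1]
Peg 2: [5, 2]
Peg 3: []

Derivation:
After move 1 (0->1):
Peg 0: [2]
Peg 1: [4, 3, 1]
Peg 2: [5]
Peg 3: []

After move 2 (1->2):
Peg 0: [2]
Peg 1: [4, 3]
Peg 2: [5, 1]
Peg 3: []

After move 3 (0->1):
Peg 0: []
Peg 1: [4, 3, 2]
Peg 2: [5, 1]
Peg 3: []

After move 4 (2->0):
Peg 0: [1]
Peg 1: [4, 3, 2]
Peg 2: [5]
Peg 3: []

After move 5 (1->2):
Peg 0: [1]
Peg 1: [4, 3]
Peg 2: [5, 2]
Peg 3: []

After move 6 (0->1):
Peg 0: []
Peg 1: [4, 3, 1]
Peg 2: [5, 2]
Peg 3: []

After move 7 (2->3):
Peg 0: []
Peg 1: [4, 3, 1]
Peg 2: [5]
Peg 3: [2]

After move 8 (3->2):
Peg 0: []
Peg 1: [4, 3, 1]
Peg 2: [5, 2]
Peg 3: []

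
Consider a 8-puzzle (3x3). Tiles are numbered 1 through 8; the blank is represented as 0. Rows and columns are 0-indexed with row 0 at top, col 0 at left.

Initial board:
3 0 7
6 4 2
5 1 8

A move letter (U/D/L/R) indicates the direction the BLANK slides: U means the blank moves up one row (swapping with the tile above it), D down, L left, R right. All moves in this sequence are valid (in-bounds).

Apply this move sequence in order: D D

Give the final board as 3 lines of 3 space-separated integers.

After move 1 (D):
3 4 7
6 0 2
5 1 8

After move 2 (D):
3 4 7
6 1 2
5 0 8

Answer: 3 4 7
6 1 2
5 0 8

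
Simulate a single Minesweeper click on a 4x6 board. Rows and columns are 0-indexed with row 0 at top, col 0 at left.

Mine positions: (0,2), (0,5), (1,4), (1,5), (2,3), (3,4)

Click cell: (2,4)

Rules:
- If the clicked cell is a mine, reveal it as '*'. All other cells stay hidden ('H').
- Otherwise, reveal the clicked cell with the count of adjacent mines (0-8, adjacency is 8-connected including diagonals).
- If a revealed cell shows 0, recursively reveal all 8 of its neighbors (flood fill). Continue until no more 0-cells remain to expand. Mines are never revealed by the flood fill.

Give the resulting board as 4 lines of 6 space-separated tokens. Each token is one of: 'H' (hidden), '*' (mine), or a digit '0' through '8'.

H H H H H H
H H H H H H
H H H H 4 H
H H H H H H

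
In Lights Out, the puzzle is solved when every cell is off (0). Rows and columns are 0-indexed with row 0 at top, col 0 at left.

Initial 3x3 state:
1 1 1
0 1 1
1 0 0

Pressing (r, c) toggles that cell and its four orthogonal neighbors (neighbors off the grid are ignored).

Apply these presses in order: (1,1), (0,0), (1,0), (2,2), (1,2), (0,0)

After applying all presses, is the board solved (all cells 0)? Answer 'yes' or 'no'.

After press 1 at (1,1):
1 0 1
1 0 0
1 1 0

After press 2 at (0,0):
0 1 1
0 0 0
1 1 0

After press 3 at (1,0):
1 1 1
1 1 0
0 1 0

After press 4 at (2,2):
1 1 1
1 1 1
0 0 1

After press 5 at (1,2):
1 1 0
1 0 0
0 0 0

After press 6 at (0,0):
0 0 0
0 0 0
0 0 0

Lights still on: 0

Answer: yes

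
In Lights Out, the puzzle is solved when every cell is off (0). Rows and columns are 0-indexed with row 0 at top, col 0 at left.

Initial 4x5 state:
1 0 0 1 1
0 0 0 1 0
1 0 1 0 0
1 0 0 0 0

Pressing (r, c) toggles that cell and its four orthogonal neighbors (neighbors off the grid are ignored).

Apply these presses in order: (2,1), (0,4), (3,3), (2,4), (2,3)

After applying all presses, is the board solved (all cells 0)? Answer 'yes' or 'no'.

After press 1 at (2,1):
1 0 0 1 1
0 1 0 1 0
0 1 0 0 0
1 1 0 0 0

After press 2 at (0,4):
1 0 0 0 0
0 1 0 1 1
0 1 0 0 0
1 1 0 0 0

After press 3 at (3,3):
1 0 0 0 0
0 1 0 1 1
0 1 0 1 0
1 1 1 1 1

After press 4 at (2,4):
1 0 0 0 0
0 1 0 1 0
0 1 0 0 1
1 1 1 1 0

After press 5 at (2,3):
1 0 0 0 0
0 1 0 0 0
0 1 1 1 0
1 1 1 0 0

Lights still on: 8

Answer: no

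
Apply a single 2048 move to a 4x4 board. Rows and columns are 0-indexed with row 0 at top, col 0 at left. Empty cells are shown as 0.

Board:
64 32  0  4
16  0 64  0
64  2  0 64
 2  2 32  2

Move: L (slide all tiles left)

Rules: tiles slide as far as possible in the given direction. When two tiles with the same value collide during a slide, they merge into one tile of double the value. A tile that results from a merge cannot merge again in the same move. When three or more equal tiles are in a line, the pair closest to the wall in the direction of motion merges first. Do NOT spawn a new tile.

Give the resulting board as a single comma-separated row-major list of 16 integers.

Slide left:
row 0: [64, 32, 0, 4] -> [64, 32, 4, 0]
row 1: [16, 0, 64, 0] -> [16, 64, 0, 0]
row 2: [64, 2, 0, 64] -> [64, 2, 64, 0]
row 3: [2, 2, 32, 2] -> [4, 32, 2, 0]

Answer: 64, 32, 4, 0, 16, 64, 0, 0, 64, 2, 64, 0, 4, 32, 2, 0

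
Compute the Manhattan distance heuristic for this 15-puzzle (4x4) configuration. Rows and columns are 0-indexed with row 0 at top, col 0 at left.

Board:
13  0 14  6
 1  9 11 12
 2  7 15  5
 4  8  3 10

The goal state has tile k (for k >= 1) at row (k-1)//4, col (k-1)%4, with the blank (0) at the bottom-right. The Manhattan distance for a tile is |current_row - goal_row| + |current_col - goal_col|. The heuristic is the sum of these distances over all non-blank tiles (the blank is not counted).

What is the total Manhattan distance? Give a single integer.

Tile 13: at (0,0), goal (3,0), distance |0-3|+|0-0| = 3
Tile 14: at (0,2), goal (3,1), distance |0-3|+|2-1| = 4
Tile 6: at (0,3), goal (1,1), distance |0-1|+|3-1| = 3
Tile 1: at (1,0), goal (0,0), distance |1-0|+|0-0| = 1
Tile 9: at (1,1), goal (2,0), distance |1-2|+|1-0| = 2
Tile 11: at (1,2), goal (2,2), distance |1-2|+|2-2| = 1
Tile 12: at (1,3), goal (2,3), distance |1-2|+|3-3| = 1
Tile 2: at (2,0), goal (0,1), distance |2-0|+|0-1| = 3
Tile 7: at (2,1), goal (1,2), distance |2-1|+|1-2| = 2
Tile 15: at (2,2), goal (3,2), distance |2-3|+|2-2| = 1
Tile 5: at (2,3), goal (1,0), distance |2-1|+|3-0| = 4
Tile 4: at (3,0), goal (0,3), distance |3-0|+|0-3| = 6
Tile 8: at (3,1), goal (1,3), distance |3-1|+|1-3| = 4
Tile 3: at (3,2), goal (0,2), distance |3-0|+|2-2| = 3
Tile 10: at (3,3), goal (2,1), distance |3-2|+|3-1| = 3
Sum: 3 + 4 + 3 + 1 + 2 + 1 + 1 + 3 + 2 + 1 + 4 + 6 + 4 + 3 + 3 = 41

Answer: 41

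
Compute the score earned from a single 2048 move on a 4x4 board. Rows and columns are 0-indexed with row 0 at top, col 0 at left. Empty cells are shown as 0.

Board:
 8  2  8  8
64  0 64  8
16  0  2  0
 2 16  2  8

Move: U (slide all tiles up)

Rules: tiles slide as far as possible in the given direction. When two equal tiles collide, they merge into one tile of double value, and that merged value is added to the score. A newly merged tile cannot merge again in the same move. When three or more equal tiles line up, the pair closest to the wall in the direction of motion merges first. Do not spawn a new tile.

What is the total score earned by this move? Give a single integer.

Answer: 20

Derivation:
Slide up:
col 0: [8, 64, 16, 2] -> [8, 64, 16, 2]  score +0 (running 0)
col 1: [2, 0, 0, 16] -> [2, 16, 0, 0]  score +0 (running 0)
col 2: [8, 64, 2, 2] -> [8, 64, 4, 0]  score +4 (running 4)
col 3: [8, 8, 0, 8] -> [16, 8, 0, 0]  score +16 (running 20)
Board after move:
 8  2  8 16
64 16 64  8
16  0  4  0
 2  0  0  0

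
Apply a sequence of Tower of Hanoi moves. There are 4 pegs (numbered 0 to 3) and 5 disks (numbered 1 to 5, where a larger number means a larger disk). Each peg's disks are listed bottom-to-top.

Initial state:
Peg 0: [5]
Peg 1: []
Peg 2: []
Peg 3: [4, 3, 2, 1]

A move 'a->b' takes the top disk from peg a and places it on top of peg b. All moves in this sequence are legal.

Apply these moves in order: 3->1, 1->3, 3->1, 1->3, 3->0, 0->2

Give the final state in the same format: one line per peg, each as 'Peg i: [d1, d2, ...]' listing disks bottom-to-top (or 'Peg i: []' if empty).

Answer: Peg 0: [5]
Peg 1: []
Peg 2: [1]
Peg 3: [4, 3, 2]

Derivation:
After move 1 (3->1):
Peg 0: [5]
Peg 1: [1]
Peg 2: []
Peg 3: [4, 3, 2]

After move 2 (1->3):
Peg 0: [5]
Peg 1: []
Peg 2: []
Peg 3: [4, 3, 2, 1]

After move 3 (3->1):
Peg 0: [5]
Peg 1: [1]
Peg 2: []
Peg 3: [4, 3, 2]

After move 4 (1->3):
Peg 0: [5]
Peg 1: []
Peg 2: []
Peg 3: [4, 3, 2, 1]

After move 5 (3->0):
Peg 0: [5, 1]
Peg 1: []
Peg 2: []
Peg 3: [4, 3, 2]

After move 6 (0->2):
Peg 0: [5]
Peg 1: []
Peg 2: [1]
Peg 3: [4, 3, 2]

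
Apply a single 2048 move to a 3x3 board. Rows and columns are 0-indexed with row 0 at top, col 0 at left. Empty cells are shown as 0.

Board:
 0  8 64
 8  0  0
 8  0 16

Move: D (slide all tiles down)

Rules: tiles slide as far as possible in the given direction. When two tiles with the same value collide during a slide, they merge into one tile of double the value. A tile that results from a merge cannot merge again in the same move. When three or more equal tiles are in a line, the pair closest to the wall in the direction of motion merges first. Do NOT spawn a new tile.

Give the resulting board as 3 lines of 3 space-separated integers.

Slide down:
col 0: [0, 8, 8] -> [0, 0, 16]
col 1: [8, 0, 0] -> [0, 0, 8]
col 2: [64, 0, 16] -> [0, 64, 16]

Answer:  0  0  0
 0  0 64
16  8 16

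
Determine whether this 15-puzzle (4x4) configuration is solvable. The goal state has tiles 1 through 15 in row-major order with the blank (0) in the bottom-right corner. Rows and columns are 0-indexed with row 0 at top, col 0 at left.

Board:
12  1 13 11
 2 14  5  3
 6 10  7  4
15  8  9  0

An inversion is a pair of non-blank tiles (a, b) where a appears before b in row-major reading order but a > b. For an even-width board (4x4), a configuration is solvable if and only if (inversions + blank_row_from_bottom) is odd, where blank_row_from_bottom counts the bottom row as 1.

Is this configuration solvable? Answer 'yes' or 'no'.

Answer: yes

Derivation:
Inversions: 48
Blank is in row 3 (0-indexed from top), which is row 1 counting from the bottom (bottom = 1).
48 + 1 = 49, which is odd, so the puzzle is solvable.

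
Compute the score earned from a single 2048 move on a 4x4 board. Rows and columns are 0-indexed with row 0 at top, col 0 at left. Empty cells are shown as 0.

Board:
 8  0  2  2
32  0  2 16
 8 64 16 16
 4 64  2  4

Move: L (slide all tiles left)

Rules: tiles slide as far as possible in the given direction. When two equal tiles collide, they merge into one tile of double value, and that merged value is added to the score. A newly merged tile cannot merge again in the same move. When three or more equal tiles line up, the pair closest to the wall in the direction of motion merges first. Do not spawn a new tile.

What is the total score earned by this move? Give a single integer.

Slide left:
row 0: [8, 0, 2, 2] -> [8, 4, 0, 0]  score +4 (running 4)
row 1: [32, 0, 2, 16] -> [32, 2, 16, 0]  score +0 (running 4)
row 2: [8, 64, 16, 16] -> [8, 64, 32, 0]  score +32 (running 36)
row 3: [4, 64, 2, 4] -> [4, 64, 2, 4]  score +0 (running 36)
Board after move:
 8  4  0  0
32  2 16  0
 8 64 32  0
 4 64  2  4

Answer: 36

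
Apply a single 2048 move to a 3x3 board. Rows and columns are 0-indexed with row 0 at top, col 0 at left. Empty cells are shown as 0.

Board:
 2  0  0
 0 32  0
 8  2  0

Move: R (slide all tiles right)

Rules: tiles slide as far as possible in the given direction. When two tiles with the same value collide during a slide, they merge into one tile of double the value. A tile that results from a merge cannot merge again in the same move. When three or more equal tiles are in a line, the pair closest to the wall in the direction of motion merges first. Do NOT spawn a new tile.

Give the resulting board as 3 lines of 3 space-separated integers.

Slide right:
row 0: [2, 0, 0] -> [0, 0, 2]
row 1: [0, 32, 0] -> [0, 0, 32]
row 2: [8, 2, 0] -> [0, 8, 2]

Answer:  0  0  2
 0  0 32
 0  8  2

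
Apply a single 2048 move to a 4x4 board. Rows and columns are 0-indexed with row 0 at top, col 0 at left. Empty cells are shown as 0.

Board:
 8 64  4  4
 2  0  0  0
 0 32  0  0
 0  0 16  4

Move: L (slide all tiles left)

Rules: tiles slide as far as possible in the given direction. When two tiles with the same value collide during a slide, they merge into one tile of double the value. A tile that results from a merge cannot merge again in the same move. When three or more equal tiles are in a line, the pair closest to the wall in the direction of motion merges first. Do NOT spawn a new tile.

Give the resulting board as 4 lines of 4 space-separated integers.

Answer:  8 64  8  0
 2  0  0  0
32  0  0  0
16  4  0  0

Derivation:
Slide left:
row 0: [8, 64, 4, 4] -> [8, 64, 8, 0]
row 1: [2, 0, 0, 0] -> [2, 0, 0, 0]
row 2: [0, 32, 0, 0] -> [32, 0, 0, 0]
row 3: [0, 0, 16, 4] -> [16, 4, 0, 0]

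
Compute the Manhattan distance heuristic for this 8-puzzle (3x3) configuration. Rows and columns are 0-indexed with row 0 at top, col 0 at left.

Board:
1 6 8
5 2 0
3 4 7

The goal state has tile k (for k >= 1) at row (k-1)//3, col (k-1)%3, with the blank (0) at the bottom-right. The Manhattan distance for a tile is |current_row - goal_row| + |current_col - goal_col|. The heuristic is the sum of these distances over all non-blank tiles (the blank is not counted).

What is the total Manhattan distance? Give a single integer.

Tile 1: (0,0)->(0,0) = 0
Tile 6: (0,1)->(1,2) = 2
Tile 8: (0,2)->(2,1) = 3
Tile 5: (1,0)->(1,1) = 1
Tile 2: (1,1)->(0,1) = 1
Tile 3: (2,0)->(0,2) = 4
Tile 4: (2,1)->(1,0) = 2
Tile 7: (2,2)->(2,0) = 2
Sum: 0 + 2 + 3 + 1 + 1 + 4 + 2 + 2 = 15

Answer: 15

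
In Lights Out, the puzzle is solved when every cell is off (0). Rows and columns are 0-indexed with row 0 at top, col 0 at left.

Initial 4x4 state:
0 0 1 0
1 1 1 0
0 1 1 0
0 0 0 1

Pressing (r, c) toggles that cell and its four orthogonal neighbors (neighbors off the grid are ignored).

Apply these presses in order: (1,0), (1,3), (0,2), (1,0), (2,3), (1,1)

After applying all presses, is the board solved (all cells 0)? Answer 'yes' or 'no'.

After press 1 at (1,0):
1 0 1 0
0 0 1 0
1 1 1 0
0 0 0 1

After press 2 at (1,3):
1 0 1 1
0 0 0 1
1 1 1 1
0 0 0 1

After press 3 at (0,2):
1 1 0 0
0 0 1 1
1 1 1 1
0 0 0 1

After press 4 at (1,0):
0 1 0 0
1 1 1 1
0 1 1 1
0 0 0 1

After press 5 at (2,3):
0 1 0 0
1 1 1 0
0 1 0 0
0 0 0 0

After press 6 at (1,1):
0 0 0 0
0 0 0 0
0 0 0 0
0 0 0 0

Lights still on: 0

Answer: yes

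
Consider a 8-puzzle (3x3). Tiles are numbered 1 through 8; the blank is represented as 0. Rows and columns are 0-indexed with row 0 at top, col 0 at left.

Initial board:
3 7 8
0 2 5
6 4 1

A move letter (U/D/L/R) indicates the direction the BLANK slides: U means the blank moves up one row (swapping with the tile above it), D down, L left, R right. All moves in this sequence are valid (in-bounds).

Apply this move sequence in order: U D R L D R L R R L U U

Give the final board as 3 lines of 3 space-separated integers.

Answer: 3 0 8
6 7 5
4 2 1

Derivation:
After move 1 (U):
0 7 8
3 2 5
6 4 1

After move 2 (D):
3 7 8
0 2 5
6 4 1

After move 3 (R):
3 7 8
2 0 5
6 4 1

After move 4 (L):
3 7 8
0 2 5
6 4 1

After move 5 (D):
3 7 8
6 2 5
0 4 1

After move 6 (R):
3 7 8
6 2 5
4 0 1

After move 7 (L):
3 7 8
6 2 5
0 4 1

After move 8 (R):
3 7 8
6 2 5
4 0 1

After move 9 (R):
3 7 8
6 2 5
4 1 0

After move 10 (L):
3 7 8
6 2 5
4 0 1

After move 11 (U):
3 7 8
6 0 5
4 2 1

After move 12 (U):
3 0 8
6 7 5
4 2 1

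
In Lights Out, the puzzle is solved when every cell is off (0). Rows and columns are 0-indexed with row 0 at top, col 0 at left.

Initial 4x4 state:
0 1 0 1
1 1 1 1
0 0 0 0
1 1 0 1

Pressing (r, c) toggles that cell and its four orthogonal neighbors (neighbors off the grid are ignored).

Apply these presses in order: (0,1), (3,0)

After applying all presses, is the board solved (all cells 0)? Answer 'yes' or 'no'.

Answer: no

Derivation:
After press 1 at (0,1):
1 0 1 1
1 0 1 1
0 0 0 0
1 1 0 1

After press 2 at (3,0):
1 0 1 1
1 0 1 1
1 0 0 0
0 0 0 1

Lights still on: 8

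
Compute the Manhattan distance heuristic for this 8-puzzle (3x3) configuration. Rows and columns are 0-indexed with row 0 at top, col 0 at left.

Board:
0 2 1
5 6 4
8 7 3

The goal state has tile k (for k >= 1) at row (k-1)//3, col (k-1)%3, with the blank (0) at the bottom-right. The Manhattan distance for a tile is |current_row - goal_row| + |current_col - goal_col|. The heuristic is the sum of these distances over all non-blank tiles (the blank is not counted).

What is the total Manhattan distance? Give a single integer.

Tile 2: (0,1)->(0,1) = 0
Tile 1: (0,2)->(0,0) = 2
Tile 5: (1,0)->(1,1) = 1
Tile 6: (1,1)->(1,2) = 1
Tile 4: (1,2)->(1,0) = 2
Tile 8: (2,0)->(2,1) = 1
Tile 7: (2,1)->(2,0) = 1
Tile 3: (2,2)->(0,2) = 2
Sum: 0 + 2 + 1 + 1 + 2 + 1 + 1 + 2 = 10

Answer: 10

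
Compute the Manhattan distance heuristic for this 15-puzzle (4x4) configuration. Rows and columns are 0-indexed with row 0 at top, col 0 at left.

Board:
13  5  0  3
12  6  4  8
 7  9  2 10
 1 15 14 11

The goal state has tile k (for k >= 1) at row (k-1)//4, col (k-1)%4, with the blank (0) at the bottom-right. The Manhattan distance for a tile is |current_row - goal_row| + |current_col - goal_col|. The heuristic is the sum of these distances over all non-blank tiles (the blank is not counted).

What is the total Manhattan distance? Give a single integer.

Tile 13: at (0,0), goal (3,0), distance |0-3|+|0-0| = 3
Tile 5: at (0,1), goal (1,0), distance |0-1|+|1-0| = 2
Tile 3: at (0,3), goal (0,2), distance |0-0|+|3-2| = 1
Tile 12: at (1,0), goal (2,3), distance |1-2|+|0-3| = 4
Tile 6: at (1,1), goal (1,1), distance |1-1|+|1-1| = 0
Tile 4: at (1,2), goal (0,3), distance |1-0|+|2-3| = 2
Tile 8: at (1,3), goal (1,3), distance |1-1|+|3-3| = 0
Tile 7: at (2,0), goal (1,2), distance |2-1|+|0-2| = 3
Tile 9: at (2,1), goal (2,0), distance |2-2|+|1-0| = 1
Tile 2: at (2,2), goal (0,1), distance |2-0|+|2-1| = 3
Tile 10: at (2,3), goal (2,1), distance |2-2|+|3-1| = 2
Tile 1: at (3,0), goal (0,0), distance |3-0|+|0-0| = 3
Tile 15: at (3,1), goal (3,2), distance |3-3|+|1-2| = 1
Tile 14: at (3,2), goal (3,1), distance |3-3|+|2-1| = 1
Tile 11: at (3,3), goal (2,2), distance |3-2|+|3-2| = 2
Sum: 3 + 2 + 1 + 4 + 0 + 2 + 0 + 3 + 1 + 3 + 2 + 3 + 1 + 1 + 2 = 28

Answer: 28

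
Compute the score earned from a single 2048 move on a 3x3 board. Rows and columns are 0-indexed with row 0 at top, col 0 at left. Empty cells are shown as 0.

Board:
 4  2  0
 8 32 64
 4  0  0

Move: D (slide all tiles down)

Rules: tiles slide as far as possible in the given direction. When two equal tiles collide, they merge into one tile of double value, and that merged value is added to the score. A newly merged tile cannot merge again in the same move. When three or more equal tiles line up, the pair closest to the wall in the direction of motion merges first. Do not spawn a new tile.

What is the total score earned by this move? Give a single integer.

Slide down:
col 0: [4, 8, 4] -> [4, 8, 4]  score +0 (running 0)
col 1: [2, 32, 0] -> [0, 2, 32]  score +0 (running 0)
col 2: [0, 64, 0] -> [0, 0, 64]  score +0 (running 0)
Board after move:
 4  0  0
 8  2  0
 4 32 64

Answer: 0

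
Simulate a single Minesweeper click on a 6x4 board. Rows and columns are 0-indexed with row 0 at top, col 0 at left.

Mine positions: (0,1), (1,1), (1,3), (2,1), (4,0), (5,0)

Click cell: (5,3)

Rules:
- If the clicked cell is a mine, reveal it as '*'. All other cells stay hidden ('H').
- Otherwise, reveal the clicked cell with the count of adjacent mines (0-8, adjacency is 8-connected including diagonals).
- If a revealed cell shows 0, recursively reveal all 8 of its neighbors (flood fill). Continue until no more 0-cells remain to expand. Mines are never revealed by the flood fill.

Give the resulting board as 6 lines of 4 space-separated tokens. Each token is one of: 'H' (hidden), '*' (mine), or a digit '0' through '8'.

H H H H
H H H H
H H 3 1
H 2 1 0
H 2 0 0
H 2 0 0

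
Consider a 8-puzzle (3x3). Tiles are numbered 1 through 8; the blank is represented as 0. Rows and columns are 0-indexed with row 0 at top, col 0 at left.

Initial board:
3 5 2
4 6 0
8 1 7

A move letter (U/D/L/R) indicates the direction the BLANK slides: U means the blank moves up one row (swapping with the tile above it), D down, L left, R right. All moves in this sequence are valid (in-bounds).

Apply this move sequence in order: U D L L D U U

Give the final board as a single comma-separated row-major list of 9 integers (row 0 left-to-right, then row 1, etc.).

After move 1 (U):
3 5 0
4 6 2
8 1 7

After move 2 (D):
3 5 2
4 6 0
8 1 7

After move 3 (L):
3 5 2
4 0 6
8 1 7

After move 4 (L):
3 5 2
0 4 6
8 1 7

After move 5 (D):
3 5 2
8 4 6
0 1 7

After move 6 (U):
3 5 2
0 4 6
8 1 7

After move 7 (U):
0 5 2
3 4 6
8 1 7

Answer: 0, 5, 2, 3, 4, 6, 8, 1, 7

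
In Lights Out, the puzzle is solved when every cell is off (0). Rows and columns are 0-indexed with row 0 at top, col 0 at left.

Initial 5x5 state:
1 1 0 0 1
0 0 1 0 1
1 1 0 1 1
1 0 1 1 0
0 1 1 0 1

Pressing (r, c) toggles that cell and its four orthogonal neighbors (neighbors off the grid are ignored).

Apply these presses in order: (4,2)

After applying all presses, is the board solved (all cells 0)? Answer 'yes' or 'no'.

Answer: no

Derivation:
After press 1 at (4,2):
1 1 0 0 1
0 0 1 0 1
1 1 0 1 1
1 0 0 1 0
0 0 0 1 1

Lights still on: 13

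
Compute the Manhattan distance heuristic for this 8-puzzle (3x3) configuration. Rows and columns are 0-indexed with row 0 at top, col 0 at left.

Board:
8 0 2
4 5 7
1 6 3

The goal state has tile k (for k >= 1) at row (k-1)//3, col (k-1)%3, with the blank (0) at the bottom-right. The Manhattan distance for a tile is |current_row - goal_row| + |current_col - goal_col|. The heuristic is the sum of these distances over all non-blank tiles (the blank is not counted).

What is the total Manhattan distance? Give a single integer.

Answer: 13

Derivation:
Tile 8: (0,0)->(2,1) = 3
Tile 2: (0,2)->(0,1) = 1
Tile 4: (1,0)->(1,0) = 0
Tile 5: (1,1)->(1,1) = 0
Tile 7: (1,2)->(2,0) = 3
Tile 1: (2,0)->(0,0) = 2
Tile 6: (2,1)->(1,2) = 2
Tile 3: (2,2)->(0,2) = 2
Sum: 3 + 1 + 0 + 0 + 3 + 2 + 2 + 2 = 13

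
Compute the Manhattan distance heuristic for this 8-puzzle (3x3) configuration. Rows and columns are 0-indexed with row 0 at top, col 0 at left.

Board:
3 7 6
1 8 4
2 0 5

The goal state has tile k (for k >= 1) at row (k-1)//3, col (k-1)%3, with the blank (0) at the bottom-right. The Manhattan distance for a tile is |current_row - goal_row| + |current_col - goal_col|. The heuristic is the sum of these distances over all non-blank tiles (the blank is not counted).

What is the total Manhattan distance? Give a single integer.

Tile 3: (0,0)->(0,2) = 2
Tile 7: (0,1)->(2,0) = 3
Tile 6: (0,2)->(1,2) = 1
Tile 1: (1,0)->(0,0) = 1
Tile 8: (1,1)->(2,1) = 1
Tile 4: (1,2)->(1,0) = 2
Tile 2: (2,0)->(0,1) = 3
Tile 5: (2,2)->(1,1) = 2
Sum: 2 + 3 + 1 + 1 + 1 + 2 + 3 + 2 = 15

Answer: 15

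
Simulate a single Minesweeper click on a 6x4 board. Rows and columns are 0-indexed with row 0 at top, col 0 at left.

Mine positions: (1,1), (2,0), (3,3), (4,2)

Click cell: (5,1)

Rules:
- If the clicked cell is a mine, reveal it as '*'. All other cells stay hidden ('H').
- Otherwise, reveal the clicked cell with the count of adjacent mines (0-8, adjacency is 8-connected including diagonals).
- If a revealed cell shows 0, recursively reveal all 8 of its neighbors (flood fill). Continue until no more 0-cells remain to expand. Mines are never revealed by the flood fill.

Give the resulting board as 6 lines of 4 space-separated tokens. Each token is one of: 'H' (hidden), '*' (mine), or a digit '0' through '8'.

H H H H
H H H H
H H H H
H H H H
H H H H
H 1 H H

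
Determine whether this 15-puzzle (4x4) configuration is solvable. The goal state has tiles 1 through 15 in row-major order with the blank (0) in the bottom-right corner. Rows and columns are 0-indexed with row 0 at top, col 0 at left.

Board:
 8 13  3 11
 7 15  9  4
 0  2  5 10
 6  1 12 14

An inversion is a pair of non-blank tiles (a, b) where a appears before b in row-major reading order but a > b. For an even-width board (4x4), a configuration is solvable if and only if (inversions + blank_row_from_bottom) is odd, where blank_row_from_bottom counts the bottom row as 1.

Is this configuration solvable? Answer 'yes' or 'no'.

Answer: no

Derivation:
Inversions: 54
Blank is in row 2 (0-indexed from top), which is row 2 counting from the bottom (bottom = 1).
54 + 2 = 56, which is even, so the puzzle is not solvable.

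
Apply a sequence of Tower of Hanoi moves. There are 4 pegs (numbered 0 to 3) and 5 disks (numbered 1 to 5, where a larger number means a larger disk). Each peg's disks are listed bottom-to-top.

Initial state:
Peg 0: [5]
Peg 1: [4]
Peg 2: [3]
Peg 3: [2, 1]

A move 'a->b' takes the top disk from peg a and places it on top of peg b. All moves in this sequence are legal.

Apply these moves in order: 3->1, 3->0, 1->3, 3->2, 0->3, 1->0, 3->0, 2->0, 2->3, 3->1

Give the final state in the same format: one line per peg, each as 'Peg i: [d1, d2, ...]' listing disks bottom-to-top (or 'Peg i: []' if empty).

After move 1 (3->1):
Peg 0: [5]
Peg 1: [4, 1]
Peg 2: [3]
Peg 3: [2]

After move 2 (3->0):
Peg 0: [5, 2]
Peg 1: [4, 1]
Peg 2: [3]
Peg 3: []

After move 3 (1->3):
Peg 0: [5, 2]
Peg 1: [4]
Peg 2: [3]
Peg 3: [1]

After move 4 (3->2):
Peg 0: [5, 2]
Peg 1: [4]
Peg 2: [3, 1]
Peg 3: []

After move 5 (0->3):
Peg 0: [5]
Peg 1: [4]
Peg 2: [3, 1]
Peg 3: [2]

After move 6 (1->0):
Peg 0: [5, 4]
Peg 1: []
Peg 2: [3, 1]
Peg 3: [2]

After move 7 (3->0):
Peg 0: [5, 4, 2]
Peg 1: []
Peg 2: [3, 1]
Peg 3: []

After move 8 (2->0):
Peg 0: [5, 4, 2, 1]
Peg 1: []
Peg 2: [3]
Peg 3: []

After move 9 (2->3):
Peg 0: [5, 4, 2, 1]
Peg 1: []
Peg 2: []
Peg 3: [3]

After move 10 (3->1):
Peg 0: [5, 4, 2, 1]
Peg 1: [3]
Peg 2: []
Peg 3: []

Answer: Peg 0: [5, 4, 2, 1]
Peg 1: [3]
Peg 2: []
Peg 3: []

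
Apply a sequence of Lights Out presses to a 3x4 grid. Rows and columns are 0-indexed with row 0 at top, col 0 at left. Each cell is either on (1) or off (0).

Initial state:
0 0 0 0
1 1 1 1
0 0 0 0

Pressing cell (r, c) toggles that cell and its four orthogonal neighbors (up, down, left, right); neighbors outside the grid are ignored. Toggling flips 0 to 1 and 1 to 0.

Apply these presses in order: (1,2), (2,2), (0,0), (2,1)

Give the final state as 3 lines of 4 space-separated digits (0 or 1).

Answer: 1 1 1 0
0 1 1 0
1 0 1 1

Derivation:
After press 1 at (1,2):
0 0 1 0
1 0 0 0
0 0 1 0

After press 2 at (2,2):
0 0 1 0
1 0 1 0
0 1 0 1

After press 3 at (0,0):
1 1 1 0
0 0 1 0
0 1 0 1

After press 4 at (2,1):
1 1 1 0
0 1 1 0
1 0 1 1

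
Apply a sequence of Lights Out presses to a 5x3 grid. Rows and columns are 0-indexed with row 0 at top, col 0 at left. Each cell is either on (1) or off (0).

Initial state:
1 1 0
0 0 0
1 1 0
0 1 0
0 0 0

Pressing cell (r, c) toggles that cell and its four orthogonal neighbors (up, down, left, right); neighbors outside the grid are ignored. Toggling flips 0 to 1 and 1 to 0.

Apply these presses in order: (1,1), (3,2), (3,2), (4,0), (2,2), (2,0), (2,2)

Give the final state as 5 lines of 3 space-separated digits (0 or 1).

After press 1 at (1,1):
1 0 0
1 1 1
1 0 0
0 1 0
0 0 0

After press 2 at (3,2):
1 0 0
1 1 1
1 0 1
0 0 1
0 0 1

After press 3 at (3,2):
1 0 0
1 1 1
1 0 0
0 1 0
0 0 0

After press 4 at (4,0):
1 0 0
1 1 1
1 0 0
1 1 0
1 1 0

After press 5 at (2,2):
1 0 0
1 1 0
1 1 1
1 1 1
1 1 0

After press 6 at (2,0):
1 0 0
0 1 0
0 0 1
0 1 1
1 1 0

After press 7 at (2,2):
1 0 0
0 1 1
0 1 0
0 1 0
1 1 0

Answer: 1 0 0
0 1 1
0 1 0
0 1 0
1 1 0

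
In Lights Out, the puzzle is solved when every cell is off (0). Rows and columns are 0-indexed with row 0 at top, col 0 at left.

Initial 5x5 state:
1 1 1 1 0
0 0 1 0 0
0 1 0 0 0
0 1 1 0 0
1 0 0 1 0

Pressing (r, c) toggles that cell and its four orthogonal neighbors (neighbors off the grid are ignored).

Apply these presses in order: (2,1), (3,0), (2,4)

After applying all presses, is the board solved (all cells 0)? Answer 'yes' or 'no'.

Answer: no

Derivation:
After press 1 at (2,1):
1 1 1 1 0
0 1 1 0 0
1 0 1 0 0
0 0 1 0 0
1 0 0 1 0

After press 2 at (3,0):
1 1 1 1 0
0 1 1 0 0
0 0 1 0 0
1 1 1 0 0
0 0 0 1 0

After press 3 at (2,4):
1 1 1 1 0
0 1 1 0 1
0 0 1 1 1
1 1 1 0 1
0 0 0 1 0

Lights still on: 15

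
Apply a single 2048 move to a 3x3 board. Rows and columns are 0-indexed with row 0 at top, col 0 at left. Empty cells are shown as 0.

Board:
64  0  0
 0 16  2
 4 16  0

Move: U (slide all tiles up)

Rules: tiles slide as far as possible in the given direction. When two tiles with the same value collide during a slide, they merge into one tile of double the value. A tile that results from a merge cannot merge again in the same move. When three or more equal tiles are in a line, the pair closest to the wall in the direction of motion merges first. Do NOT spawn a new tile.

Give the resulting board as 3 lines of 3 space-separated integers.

Answer: 64 32  2
 4  0  0
 0  0  0

Derivation:
Slide up:
col 0: [64, 0, 4] -> [64, 4, 0]
col 1: [0, 16, 16] -> [32, 0, 0]
col 2: [0, 2, 0] -> [2, 0, 0]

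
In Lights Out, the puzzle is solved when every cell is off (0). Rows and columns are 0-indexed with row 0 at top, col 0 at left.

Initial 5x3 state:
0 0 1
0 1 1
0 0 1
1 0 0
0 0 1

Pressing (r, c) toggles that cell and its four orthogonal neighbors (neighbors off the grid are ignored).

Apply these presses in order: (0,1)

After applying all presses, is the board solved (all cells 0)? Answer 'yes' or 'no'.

After press 1 at (0,1):
1 1 0
0 0 1
0 0 1
1 0 0
0 0 1

Lights still on: 6

Answer: no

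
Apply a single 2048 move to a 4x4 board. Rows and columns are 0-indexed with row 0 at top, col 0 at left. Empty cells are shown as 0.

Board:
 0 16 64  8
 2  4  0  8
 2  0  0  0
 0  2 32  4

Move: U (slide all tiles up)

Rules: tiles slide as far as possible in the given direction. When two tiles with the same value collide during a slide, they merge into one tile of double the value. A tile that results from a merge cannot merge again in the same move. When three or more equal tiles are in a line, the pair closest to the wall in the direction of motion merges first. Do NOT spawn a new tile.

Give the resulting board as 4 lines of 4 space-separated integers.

Slide up:
col 0: [0, 2, 2, 0] -> [4, 0, 0, 0]
col 1: [16, 4, 0, 2] -> [16, 4, 2, 0]
col 2: [64, 0, 0, 32] -> [64, 32, 0, 0]
col 3: [8, 8, 0, 4] -> [16, 4, 0, 0]

Answer:  4 16 64 16
 0  4 32  4
 0  2  0  0
 0  0  0  0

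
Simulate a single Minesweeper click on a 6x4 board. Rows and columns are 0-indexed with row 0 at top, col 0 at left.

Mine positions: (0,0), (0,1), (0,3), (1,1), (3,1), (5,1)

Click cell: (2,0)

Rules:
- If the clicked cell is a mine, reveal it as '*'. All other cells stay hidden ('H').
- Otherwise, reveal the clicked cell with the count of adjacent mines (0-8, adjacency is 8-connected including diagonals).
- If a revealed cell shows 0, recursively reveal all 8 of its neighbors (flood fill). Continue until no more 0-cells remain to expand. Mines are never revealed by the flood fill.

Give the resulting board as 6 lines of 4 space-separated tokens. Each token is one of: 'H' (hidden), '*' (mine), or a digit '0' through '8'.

H H H H
H H H H
2 H H H
H H H H
H H H H
H H H H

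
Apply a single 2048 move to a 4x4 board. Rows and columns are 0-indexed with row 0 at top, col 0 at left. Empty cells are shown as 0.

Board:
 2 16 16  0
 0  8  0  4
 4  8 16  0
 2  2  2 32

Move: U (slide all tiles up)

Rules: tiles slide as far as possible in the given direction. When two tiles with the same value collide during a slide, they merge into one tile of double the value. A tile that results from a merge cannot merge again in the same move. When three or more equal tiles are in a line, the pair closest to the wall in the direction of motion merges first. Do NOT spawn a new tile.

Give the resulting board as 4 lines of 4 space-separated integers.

Slide up:
col 0: [2, 0, 4, 2] -> [2, 4, 2, 0]
col 1: [16, 8, 8, 2] -> [16, 16, 2, 0]
col 2: [16, 0, 16, 2] -> [32, 2, 0, 0]
col 3: [0, 4, 0, 32] -> [4, 32, 0, 0]

Answer:  2 16 32  4
 4 16  2 32
 2  2  0  0
 0  0  0  0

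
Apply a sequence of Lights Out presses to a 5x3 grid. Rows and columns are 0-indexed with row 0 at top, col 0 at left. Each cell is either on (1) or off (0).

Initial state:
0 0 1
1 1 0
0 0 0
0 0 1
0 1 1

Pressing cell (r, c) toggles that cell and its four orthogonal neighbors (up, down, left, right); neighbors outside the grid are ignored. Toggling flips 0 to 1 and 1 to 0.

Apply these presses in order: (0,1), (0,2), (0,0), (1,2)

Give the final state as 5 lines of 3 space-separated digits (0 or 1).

After press 1 at (0,1):
1 1 0
1 0 0
0 0 0
0 0 1
0 1 1

After press 2 at (0,2):
1 0 1
1 0 1
0 0 0
0 0 1
0 1 1

After press 3 at (0,0):
0 1 1
0 0 1
0 0 0
0 0 1
0 1 1

After press 4 at (1,2):
0 1 0
0 1 0
0 0 1
0 0 1
0 1 1

Answer: 0 1 0
0 1 0
0 0 1
0 0 1
0 1 1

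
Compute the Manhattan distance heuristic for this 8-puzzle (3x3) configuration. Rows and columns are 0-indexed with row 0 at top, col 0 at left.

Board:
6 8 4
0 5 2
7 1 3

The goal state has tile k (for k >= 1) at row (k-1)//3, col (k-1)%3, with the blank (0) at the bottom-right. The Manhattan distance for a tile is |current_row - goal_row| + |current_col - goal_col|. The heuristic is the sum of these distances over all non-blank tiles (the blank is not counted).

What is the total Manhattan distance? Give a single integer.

Tile 6: at (0,0), goal (1,2), distance |0-1|+|0-2| = 3
Tile 8: at (0,1), goal (2,1), distance |0-2|+|1-1| = 2
Tile 4: at (0,2), goal (1,0), distance |0-1|+|2-0| = 3
Tile 5: at (1,1), goal (1,1), distance |1-1|+|1-1| = 0
Tile 2: at (1,2), goal (0,1), distance |1-0|+|2-1| = 2
Tile 7: at (2,0), goal (2,0), distance |2-2|+|0-0| = 0
Tile 1: at (2,1), goal (0,0), distance |2-0|+|1-0| = 3
Tile 3: at (2,2), goal (0,2), distance |2-0|+|2-2| = 2
Sum: 3 + 2 + 3 + 0 + 2 + 0 + 3 + 2 = 15

Answer: 15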